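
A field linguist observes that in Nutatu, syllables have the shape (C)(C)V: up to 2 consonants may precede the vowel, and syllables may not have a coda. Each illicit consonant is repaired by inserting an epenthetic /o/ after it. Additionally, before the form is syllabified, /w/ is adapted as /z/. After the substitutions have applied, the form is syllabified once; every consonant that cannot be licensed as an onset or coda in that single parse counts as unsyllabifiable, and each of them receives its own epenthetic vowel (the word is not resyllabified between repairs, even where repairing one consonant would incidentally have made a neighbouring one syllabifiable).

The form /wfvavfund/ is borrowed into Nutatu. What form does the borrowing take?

zofvavfunodo

Substitution: /w/ → /z/, giving /zfvavfund/.
Syllabifying with onset maximization leaves /z/, /n/, /d/ stranded (no codas are permitted; onsets may contain at most 2 consonants).
Epenthesis after each stranded consonant: /z/ → /zo/, /n/ → /no/, /d/ → /do/.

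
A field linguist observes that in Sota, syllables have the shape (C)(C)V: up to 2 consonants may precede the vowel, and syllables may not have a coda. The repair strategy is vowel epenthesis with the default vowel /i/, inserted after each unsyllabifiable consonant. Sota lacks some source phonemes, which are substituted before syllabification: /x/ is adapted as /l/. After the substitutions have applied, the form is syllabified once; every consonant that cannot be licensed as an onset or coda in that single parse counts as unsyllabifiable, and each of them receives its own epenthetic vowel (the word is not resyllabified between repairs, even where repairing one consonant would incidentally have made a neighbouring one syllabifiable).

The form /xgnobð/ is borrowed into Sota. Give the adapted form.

lignobiði

Substitution: /x/ → /l/, giving /lgnobð/.
The consonants /l/, /b/, /ð/ cannot be parsed into a legal (C)(C)V syllable (no codas are permitted; onsets may contain at most 2 consonants).
Epenthesis after each stranded consonant: /l/ → /li/, /b/ → /bi/, /ð/ → /ði/.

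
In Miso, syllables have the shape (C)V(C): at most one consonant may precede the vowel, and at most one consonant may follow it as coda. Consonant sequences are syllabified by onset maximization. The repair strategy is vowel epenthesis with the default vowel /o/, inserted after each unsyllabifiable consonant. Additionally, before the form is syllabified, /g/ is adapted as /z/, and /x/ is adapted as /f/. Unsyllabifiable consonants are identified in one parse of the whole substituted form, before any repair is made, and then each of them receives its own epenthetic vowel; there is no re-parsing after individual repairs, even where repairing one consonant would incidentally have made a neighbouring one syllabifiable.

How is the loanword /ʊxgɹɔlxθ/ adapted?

ʊfzoɹɔlfoθo

Substitution: /x/ → /f/, /g/ → /z/, giving /ʊfzɹɔlfθ/.
Syllabifying with onset maximization leaves /z/, /f/, /θ/ stranded (at most one coda consonant is licensed; onsets are limited to one consonant).
Epenthesis after each stranded consonant: /z/ → /zo/, /f/ → /fo/, /θ/ → /θo/.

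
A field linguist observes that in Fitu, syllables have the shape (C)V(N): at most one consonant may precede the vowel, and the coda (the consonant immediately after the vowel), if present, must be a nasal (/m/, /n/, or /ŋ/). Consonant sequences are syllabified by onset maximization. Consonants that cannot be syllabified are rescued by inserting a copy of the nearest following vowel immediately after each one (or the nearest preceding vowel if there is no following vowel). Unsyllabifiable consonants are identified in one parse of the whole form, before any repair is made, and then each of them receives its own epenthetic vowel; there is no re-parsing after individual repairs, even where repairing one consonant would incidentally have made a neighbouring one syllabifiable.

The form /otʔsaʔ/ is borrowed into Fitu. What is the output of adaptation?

Syllabifying with onset maximization leaves /t/, /ʔ/, /ʔ/ stranded (only a nasal (/m/, /n/, or /ŋ/) is licensed in coda position; onsets are limited to one consonant).
Epenthesis after each stranded consonant: /t/ → /ta/, /ʔ/ → /ʔa/, /ʔ/ → /ʔa/.

otaʔasaʔa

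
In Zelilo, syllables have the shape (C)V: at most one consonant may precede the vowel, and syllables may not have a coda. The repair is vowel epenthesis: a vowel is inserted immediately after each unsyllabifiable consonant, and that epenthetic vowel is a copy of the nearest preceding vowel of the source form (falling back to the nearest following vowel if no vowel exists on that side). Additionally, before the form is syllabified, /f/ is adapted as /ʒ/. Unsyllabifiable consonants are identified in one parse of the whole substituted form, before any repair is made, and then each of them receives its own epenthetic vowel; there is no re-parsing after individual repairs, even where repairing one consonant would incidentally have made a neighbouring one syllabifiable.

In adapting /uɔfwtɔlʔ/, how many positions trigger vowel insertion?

4

After substitution the input is /uɔʒwtɔlʔ/.
The unsyllabifiable consonants are /ʒ/, /w/, /l/, /ʔ/; each receives one epenthetic vowel.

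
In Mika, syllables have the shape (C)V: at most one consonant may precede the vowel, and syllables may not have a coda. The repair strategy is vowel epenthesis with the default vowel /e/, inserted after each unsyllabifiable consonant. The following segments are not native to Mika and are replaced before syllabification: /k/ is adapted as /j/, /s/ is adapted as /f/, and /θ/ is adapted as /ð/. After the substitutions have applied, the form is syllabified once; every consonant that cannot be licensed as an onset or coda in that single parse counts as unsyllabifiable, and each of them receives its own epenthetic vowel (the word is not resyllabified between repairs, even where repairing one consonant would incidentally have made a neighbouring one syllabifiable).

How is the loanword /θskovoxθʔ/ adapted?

ðefejovoxeðeʔe

Substitution: /θ/ → /ð/, /s/ → /f/, /k/ → /j/, giving /ðfjovoxðʔ/.
Under (C)V, the unsyllabifiable consonants are /ð/, /f/, /x/, /ð/, /ʔ/ (no codas are permitted; onsets are limited to one consonant).
Each unlicensed consonant becomes the onset of a new syllable: /ð/ → /ðe/, /f/ → /fe/, /x/ → /xe/, /ð/ → /ðe/, /ʔ/ → /ʔe/.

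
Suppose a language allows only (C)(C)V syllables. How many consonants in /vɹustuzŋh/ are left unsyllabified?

3

The consonants /z/, /ŋ/, /h/ cannot be parsed into a legal (C)(C)V syllable (no codas are permitted; onsets may contain at most 2 consonants).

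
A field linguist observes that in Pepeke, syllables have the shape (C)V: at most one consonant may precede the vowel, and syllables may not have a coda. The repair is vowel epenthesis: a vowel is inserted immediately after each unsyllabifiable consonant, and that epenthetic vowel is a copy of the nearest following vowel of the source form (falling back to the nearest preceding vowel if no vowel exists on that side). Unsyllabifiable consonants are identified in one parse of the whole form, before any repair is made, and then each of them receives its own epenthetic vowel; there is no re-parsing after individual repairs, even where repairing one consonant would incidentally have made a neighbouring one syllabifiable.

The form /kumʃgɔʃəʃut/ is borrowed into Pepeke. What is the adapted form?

The consonants /m/, /ʃ/, /t/ cannot be parsed into a legal (C)V syllable (no codas are permitted; onsets are limited to one consonant).
Each unlicensed consonant becomes the onset of a new syllable: /m/ → /mɔ/, /ʃ/ → /ʃɔ/, /t/ → /tu/.

kumɔʃɔgɔʃəʃutu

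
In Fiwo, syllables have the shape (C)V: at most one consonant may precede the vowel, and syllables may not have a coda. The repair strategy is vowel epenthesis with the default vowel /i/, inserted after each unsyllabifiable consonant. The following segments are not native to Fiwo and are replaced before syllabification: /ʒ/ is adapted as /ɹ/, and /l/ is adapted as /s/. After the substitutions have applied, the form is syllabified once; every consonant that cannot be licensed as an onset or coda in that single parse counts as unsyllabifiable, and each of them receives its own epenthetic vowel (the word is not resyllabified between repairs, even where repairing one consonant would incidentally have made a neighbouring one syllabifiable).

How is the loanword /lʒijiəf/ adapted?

siɹijiəfi

Substitution: /l/ → /s/, /ʒ/ → /ɹ/, giving /sɹijiəf/.
The consonants /s/, /f/ cannot be parsed into a legal (C)V syllable (no codas are permitted; onsets are limited to one consonant).
Each unlicensed consonant becomes the onset of a new syllable: /s/ → /si/, /f/ → /fi/.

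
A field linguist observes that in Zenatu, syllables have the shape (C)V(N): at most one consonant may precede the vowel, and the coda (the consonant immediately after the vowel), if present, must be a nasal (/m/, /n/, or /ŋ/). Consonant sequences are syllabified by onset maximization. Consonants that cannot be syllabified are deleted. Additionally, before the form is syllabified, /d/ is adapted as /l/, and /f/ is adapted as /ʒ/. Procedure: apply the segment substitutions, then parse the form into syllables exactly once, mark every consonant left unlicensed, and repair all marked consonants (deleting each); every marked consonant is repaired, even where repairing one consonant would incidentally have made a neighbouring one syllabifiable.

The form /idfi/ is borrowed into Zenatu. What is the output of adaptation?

iʒi

Substitution: /d/ → /l/, /f/ → /ʒ/, giving /ilʒi/.
Under (C)V(N), the unsyllabifiable consonants are /l/ (only a nasal (/m/, /n/, or /ŋ/) is licensed in coda position; onsets are limited to one consonant).
Each unlicensed consonant is deleted: /l/.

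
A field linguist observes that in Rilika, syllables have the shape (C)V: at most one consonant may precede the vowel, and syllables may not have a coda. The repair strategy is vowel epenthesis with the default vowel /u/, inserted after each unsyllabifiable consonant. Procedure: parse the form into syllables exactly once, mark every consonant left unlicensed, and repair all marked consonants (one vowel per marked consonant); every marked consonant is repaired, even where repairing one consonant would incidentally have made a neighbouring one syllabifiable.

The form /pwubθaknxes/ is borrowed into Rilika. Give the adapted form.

Under (C)V, the unsyllabifiable consonants are /p/, /b/, /k/, /n/, /s/ (no codas are permitted; onsets are limited to one consonant).
Each unlicensed consonant becomes the onset of a new syllable: /p/ → /pu/, /b/ → /bu/, /k/ → /ku/, /n/ → /nu/, /s/ → /su/.

puwubuθakunuxesu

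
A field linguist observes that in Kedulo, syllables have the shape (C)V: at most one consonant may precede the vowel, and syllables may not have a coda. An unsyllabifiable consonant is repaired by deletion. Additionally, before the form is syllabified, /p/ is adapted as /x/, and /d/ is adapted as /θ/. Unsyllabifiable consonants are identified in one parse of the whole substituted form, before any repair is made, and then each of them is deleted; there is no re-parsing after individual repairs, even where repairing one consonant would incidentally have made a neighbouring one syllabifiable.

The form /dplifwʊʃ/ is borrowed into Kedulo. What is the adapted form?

liwʊ

Substitution: /d/ → /θ/, /p/ → /x/, giving /θxlifwʊʃ/.
Syllabifying with onset maximization leaves /θ/, /x/, /f/, /ʃ/ stranded (no codas are permitted; onsets are limited to one consonant).
Deleting the stranded consonants removes /θ/, /x/, /f/, /ʃ/.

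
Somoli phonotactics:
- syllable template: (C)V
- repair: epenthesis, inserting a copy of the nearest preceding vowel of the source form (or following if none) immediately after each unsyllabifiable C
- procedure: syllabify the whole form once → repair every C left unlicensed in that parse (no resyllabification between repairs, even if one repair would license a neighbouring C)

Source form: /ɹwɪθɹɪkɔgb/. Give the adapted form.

Under (C)V, the unsyllabifiable consonants are /ɹ/, /θ/, /g/, /b/ (no codas are permitted; onsets are limited to one consonant).
Inserting the epenthetic vowel yields /ɹ/ → /ɹɪ/, /θ/ → /θɪ/, /g/ → /gɔ/, /b/ → /bɔ/.

ɹɪwɪθɪɹɪkɔgɔbɔ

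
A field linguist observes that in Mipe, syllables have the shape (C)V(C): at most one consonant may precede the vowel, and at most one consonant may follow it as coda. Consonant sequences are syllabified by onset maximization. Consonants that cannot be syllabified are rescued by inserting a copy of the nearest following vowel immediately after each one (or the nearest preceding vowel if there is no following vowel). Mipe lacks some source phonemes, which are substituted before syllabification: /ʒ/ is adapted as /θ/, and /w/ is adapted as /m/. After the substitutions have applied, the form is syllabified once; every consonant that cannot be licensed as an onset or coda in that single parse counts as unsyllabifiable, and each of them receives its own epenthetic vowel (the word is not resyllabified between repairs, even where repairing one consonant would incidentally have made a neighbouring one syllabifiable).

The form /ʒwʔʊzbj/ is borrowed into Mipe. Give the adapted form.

Substitution: /ʒ/ → /θ/, /w/ → /m/, giving /θmʔʊzbj/.
The consonants /θ/, /m/, /b/, /j/ cannot be parsed into a legal (C)V(C) syllable (at most one coda consonant is licensed; onsets are limited to one consonant).
Each unlicensed consonant becomes the onset of a new syllable: /θ/ → /θʊ/, /m/ → /mʊ/, /b/ → /bʊ/, /j/ → /jʊ/.

θʊmʊʔʊzbʊjʊ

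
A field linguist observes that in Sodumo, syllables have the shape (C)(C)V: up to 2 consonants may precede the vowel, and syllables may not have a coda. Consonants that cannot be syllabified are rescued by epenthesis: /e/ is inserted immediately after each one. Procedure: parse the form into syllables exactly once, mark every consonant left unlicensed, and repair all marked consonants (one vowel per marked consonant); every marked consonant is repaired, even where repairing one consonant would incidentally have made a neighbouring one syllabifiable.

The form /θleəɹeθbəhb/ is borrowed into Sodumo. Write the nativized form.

θleəɹeθbəhebe

Under (C)(C)V, the unsyllabifiable consonants are /h/, /b/ (no codas are permitted; onsets may contain at most 2 consonants).
Each unlicensed consonant becomes the onset of a new syllable: /h/ → /he/, /b/ → /be/.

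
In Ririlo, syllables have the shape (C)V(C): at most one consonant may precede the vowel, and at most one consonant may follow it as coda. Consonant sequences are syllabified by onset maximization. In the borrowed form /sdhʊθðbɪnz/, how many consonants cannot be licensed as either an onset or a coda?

Syllabifying with onset maximization leaves /s/, /d/, /ð/, /z/ stranded (at most one coda consonant is licensed; onsets are limited to one consonant).

4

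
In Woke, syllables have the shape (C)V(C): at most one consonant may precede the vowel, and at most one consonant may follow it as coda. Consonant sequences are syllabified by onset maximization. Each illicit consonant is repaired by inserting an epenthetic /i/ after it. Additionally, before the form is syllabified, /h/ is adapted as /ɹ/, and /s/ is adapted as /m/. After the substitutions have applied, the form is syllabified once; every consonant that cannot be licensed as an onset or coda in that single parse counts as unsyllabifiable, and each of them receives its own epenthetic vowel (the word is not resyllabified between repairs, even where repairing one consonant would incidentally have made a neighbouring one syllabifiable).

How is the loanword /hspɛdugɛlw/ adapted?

Substitution: /h/ → /ɹ/, /s/ → /m/, giving /ɹmpɛdugɛlw/.
Syllabifying with onset maximization leaves /ɹ/, /m/, /w/ stranded (at most one coda consonant is licensed; onsets are limited to one consonant).
Each unlicensed consonant becomes the onset of a new syllable: /ɹ/ → /ɹi/, /m/ → /mi/, /w/ → /wi/.

ɹimipɛdugɛlwi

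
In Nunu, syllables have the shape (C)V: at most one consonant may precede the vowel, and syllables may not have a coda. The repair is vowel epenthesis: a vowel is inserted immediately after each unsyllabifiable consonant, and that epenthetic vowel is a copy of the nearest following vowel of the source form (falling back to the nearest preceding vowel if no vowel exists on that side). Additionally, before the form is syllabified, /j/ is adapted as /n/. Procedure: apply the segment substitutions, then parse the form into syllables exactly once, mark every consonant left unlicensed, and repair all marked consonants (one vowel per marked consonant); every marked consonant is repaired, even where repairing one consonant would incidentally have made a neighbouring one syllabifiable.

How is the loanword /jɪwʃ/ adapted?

Substitution: /j/ → /n/, giving /nɪwʃ/.
Syllabifying with onset maximization leaves /w/, /ʃ/ stranded (no codas are permitted; onsets are limited to one consonant).
Inserting the epenthetic vowel yields /w/ → /wɪ/, /ʃ/ → /ʃɪ/.

nɪwɪʃɪ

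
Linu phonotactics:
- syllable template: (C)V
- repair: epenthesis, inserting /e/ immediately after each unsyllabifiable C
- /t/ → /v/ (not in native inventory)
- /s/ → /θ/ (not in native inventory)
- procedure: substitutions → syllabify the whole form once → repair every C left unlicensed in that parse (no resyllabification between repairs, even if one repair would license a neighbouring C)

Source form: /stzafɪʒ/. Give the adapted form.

Substitution: /s/ → /θ/, /t/ → /v/, giving /θvzafɪʒ/.
The consonants /θ/, /v/, /ʒ/ cannot be parsed into a legal (C)V syllable (no codas are permitted; onsets are limited to one consonant).
Each unlicensed consonant becomes the onset of a new syllable: /θ/ → /θe/, /v/ → /ve/, /ʒ/ → /ʒe/.

θevezafɪʒe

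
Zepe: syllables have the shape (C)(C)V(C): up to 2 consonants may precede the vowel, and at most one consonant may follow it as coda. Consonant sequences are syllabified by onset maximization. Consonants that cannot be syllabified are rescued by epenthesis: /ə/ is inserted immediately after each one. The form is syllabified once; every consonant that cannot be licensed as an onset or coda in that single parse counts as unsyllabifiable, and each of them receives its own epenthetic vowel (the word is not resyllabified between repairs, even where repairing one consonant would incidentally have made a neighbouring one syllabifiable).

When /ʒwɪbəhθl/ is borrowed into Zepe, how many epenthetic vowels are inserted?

2

The unsyllabifiable consonants are /θ/, /l/; each receives one epenthetic vowel.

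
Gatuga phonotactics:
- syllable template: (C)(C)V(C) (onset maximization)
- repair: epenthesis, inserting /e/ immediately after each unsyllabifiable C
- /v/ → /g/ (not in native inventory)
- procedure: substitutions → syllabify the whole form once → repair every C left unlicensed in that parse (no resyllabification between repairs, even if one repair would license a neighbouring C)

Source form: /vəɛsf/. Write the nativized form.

Substitution: /v/ → /g/, giving /gəɛsf/.
Syllabifying with onset maximization leaves /f/ stranded (at most one coda consonant is licensed; onsets may contain at most 2 consonants).
Epenthesis after each stranded consonant: /f/ → /fe/.

gəɛsfe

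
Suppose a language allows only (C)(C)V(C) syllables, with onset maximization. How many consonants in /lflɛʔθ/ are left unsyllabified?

2

Under (C)(C)V(C), the unsyllabifiable consonants are /l/, /θ/ (at most one coda consonant is licensed; onsets may contain at most 2 consonants).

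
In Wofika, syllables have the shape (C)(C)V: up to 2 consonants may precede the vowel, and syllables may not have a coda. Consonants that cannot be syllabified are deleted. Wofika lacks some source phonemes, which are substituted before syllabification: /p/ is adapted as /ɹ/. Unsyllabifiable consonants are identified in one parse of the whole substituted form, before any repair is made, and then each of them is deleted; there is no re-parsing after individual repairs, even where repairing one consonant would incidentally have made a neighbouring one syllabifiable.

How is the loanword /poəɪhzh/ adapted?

Substitution: /p/ → /ɹ/, giving /ɹoəɪhzh/.
Syllabifying with onset maximization leaves /h/, /z/, /h/ stranded (no codas are permitted; onsets may contain at most 2 consonants).
Each unlicensed consonant is deleted: /h/, /z/, /h/.

ɹoəɪ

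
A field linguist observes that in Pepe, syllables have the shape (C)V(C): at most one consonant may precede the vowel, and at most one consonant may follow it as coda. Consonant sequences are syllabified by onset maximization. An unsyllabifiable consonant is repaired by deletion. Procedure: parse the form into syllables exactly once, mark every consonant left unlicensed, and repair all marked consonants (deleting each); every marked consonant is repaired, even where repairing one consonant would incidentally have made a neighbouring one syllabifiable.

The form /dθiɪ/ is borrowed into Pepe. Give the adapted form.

Syllabifying with onset maximization leaves /d/ stranded (at most one coda consonant is licensed; onsets are limited to one consonant).
Deleting the stranded consonants removes /d/.

θiɪ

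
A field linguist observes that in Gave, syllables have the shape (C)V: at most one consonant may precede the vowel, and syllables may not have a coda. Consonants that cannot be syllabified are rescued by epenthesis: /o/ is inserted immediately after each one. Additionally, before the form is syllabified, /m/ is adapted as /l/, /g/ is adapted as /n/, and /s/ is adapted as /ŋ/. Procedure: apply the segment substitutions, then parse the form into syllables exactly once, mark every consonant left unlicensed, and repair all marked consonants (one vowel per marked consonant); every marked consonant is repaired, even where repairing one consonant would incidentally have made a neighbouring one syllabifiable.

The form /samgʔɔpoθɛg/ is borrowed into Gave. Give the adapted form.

ŋalonoʔɔpoθɛno

Substitution: /s/ → /ŋ/, /m/ → /l/, /g/ → /n/, giving /ŋalnʔɔpoθɛn/.
The consonants /l/, /n/, /n/ cannot be parsed into a legal (C)V syllable (no codas are permitted; onsets are limited to one consonant).
Epenthesis after each stranded consonant: /l/ → /lo/, /n/ → /no/, /n/ → /no/.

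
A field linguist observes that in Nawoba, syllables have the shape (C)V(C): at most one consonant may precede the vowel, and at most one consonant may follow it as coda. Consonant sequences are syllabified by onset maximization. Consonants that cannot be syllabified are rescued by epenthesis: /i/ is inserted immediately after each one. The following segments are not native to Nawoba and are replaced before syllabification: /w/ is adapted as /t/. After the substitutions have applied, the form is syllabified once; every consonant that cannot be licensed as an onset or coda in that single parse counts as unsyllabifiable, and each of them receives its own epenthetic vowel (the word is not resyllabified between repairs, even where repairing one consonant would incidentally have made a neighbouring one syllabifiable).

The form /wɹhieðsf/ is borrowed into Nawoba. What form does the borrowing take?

Substitution: /w/ → /t/, giving /tɹhieðsf/.
The consonants /t/, /ɹ/, /s/, /f/ cannot be parsed into a legal (C)V(C) syllable (at most one coda consonant is licensed; onsets are limited to one consonant).
Inserting the epenthetic vowel yields /t/ → /ti/, /ɹ/ → /ɹi/, /s/ → /si/, /f/ → /fi/.

tiɹihieðsifi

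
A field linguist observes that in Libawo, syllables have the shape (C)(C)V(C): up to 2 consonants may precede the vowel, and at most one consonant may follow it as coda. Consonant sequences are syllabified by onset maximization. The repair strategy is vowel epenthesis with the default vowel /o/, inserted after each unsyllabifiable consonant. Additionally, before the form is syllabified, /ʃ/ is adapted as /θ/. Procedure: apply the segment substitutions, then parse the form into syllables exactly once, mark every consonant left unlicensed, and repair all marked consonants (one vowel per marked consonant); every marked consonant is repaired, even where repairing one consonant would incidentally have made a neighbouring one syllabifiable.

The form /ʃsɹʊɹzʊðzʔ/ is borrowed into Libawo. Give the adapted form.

θosɹʊɹzʊðzoʔo

Substitution: /ʃ/ → /θ/, giving /θsɹʊɹzʊðzʔ/.
Under (C)(C)V(C), the unsyllabifiable consonants are /θ/, /z/, /ʔ/ (at most one coda consonant is licensed; onsets may contain at most 2 consonants).
Each unlicensed consonant becomes the onset of a new syllable: /θ/ → /θo/, /z/ → /zo/, /ʔ/ → /ʔo/.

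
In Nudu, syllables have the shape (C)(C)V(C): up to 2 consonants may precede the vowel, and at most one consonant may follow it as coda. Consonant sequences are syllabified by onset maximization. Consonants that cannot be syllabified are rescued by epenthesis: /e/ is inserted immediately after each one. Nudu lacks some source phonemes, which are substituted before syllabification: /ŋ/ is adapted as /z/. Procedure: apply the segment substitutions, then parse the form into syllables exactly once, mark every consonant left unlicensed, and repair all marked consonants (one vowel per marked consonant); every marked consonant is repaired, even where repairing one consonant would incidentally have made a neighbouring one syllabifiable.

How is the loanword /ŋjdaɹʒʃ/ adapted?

Substitution: /ŋ/ → /z/, giving /zjdaɹʒʃ/.
Syllabifying with onset maximization leaves /z/, /ʒ/, /ʃ/ stranded (at most one coda consonant is licensed; onsets may contain at most 2 consonants).
Epenthesis after each stranded consonant: /z/ → /ze/, /ʒ/ → /ʒe/, /ʃ/ → /ʃe/.

zejdaɹʒeʃe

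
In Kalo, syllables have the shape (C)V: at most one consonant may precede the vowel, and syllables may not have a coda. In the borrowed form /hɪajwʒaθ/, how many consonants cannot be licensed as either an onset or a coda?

3

The consonants /j/, /w/, /θ/ cannot be parsed into a legal (C)V syllable (no codas are permitted; onsets are limited to one consonant).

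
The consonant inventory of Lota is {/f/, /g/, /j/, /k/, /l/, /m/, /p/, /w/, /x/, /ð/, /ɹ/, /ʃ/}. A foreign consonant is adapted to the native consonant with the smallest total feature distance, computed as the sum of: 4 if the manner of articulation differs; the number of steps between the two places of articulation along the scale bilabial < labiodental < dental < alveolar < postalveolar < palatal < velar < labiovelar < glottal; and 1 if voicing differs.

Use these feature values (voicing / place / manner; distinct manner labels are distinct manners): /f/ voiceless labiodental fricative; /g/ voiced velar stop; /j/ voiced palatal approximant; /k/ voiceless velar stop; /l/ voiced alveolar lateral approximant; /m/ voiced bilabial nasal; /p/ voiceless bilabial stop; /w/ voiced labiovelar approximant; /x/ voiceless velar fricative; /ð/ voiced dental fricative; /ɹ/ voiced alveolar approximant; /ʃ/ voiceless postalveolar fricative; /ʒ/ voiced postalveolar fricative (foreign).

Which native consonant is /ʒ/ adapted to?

/ʃ/ is closest: same manner (fricative), place distance 0 (postalveolar→postalveolar), voicing differs (+1); total 1. Next closest is /ð/ at distance 2.

ʃ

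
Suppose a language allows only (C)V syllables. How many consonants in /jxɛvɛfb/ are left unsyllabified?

3

The consonants /j/, /f/, /b/ cannot be parsed into a legal (C)V syllable (no codas are permitted; onsets are limited to one consonant).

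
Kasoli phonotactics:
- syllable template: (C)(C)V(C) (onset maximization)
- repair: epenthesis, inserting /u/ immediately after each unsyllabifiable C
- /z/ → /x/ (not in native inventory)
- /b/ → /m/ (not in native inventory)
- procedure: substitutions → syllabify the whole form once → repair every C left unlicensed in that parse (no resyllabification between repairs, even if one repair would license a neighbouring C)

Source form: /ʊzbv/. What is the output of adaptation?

ʊxmuvu

Substitution: /z/ → /x/, /b/ → /m/, giving /ʊxmv/.
Under (C)(C)V(C), the unsyllabifiable consonants are /m/, /v/ (at most one coda consonant is licensed; onsets may contain at most 2 consonants).
Epenthesis after each stranded consonant: /m/ → /mu/, /v/ → /vu/.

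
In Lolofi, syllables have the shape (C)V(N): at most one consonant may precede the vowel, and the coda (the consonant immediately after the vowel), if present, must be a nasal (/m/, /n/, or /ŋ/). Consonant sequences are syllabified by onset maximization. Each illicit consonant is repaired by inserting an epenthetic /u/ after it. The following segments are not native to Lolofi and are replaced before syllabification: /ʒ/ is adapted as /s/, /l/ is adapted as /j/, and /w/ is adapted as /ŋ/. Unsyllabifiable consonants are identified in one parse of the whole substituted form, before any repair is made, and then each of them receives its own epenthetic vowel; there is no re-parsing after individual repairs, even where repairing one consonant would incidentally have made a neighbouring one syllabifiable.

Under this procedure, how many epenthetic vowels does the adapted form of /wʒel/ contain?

After substitution the input is /ŋsej/.
The unsyllabifiable consonants are /ŋ/, /j/; each receives one epenthetic vowel.

2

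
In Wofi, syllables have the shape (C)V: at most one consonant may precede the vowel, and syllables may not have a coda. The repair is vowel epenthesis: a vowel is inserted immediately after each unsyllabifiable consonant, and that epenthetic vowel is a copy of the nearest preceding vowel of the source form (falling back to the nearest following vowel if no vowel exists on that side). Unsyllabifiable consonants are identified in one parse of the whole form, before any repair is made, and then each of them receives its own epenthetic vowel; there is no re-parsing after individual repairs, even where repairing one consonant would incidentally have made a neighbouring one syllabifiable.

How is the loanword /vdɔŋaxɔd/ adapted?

The consonants /v/, /d/ cannot be parsed into a legal (C)V syllable (no codas are permitted; onsets are limited to one consonant).
Epenthesis after each stranded consonant: /v/ → /vɔ/, /d/ → /dɔ/.

vɔdɔŋaxɔdɔ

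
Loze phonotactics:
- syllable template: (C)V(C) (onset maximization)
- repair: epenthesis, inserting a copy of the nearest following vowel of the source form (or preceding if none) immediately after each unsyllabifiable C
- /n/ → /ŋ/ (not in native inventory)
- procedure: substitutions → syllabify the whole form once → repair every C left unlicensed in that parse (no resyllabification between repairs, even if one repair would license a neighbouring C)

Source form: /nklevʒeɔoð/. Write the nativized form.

ŋekelevʒeɔoð

Substitution: /n/ → /ŋ/, giving /ŋklevʒeɔoð/.
Syllabifying with onset maximization leaves /ŋ/, /k/ stranded (at most one coda consonant is licensed; onsets are limited to one consonant).
Epenthesis after each stranded consonant: /ŋ/ → /ŋe/, /k/ → /ke/.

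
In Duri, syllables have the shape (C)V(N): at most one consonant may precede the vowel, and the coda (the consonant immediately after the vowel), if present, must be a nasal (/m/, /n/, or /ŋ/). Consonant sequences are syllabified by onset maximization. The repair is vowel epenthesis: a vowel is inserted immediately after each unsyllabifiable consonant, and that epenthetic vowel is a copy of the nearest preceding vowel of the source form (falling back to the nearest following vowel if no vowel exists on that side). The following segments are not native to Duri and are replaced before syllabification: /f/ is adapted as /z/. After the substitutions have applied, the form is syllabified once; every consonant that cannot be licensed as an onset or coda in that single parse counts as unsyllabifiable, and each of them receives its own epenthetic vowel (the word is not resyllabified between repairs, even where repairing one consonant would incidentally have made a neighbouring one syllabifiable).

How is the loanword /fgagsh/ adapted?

zagagasaha

Substitution: /f/ → /z/, giving /zgagsh/.
Syllabifying with onset maximization leaves /z/, /g/, /s/, /h/ stranded (only a nasal (/m/, /n/, or /ŋ/) is licensed in coda position; onsets are limited to one consonant).
Each unlicensed consonant becomes the onset of a new syllable: /z/ → /za/, /g/ → /ga/, /s/ → /sa/, /h/ → /ha/.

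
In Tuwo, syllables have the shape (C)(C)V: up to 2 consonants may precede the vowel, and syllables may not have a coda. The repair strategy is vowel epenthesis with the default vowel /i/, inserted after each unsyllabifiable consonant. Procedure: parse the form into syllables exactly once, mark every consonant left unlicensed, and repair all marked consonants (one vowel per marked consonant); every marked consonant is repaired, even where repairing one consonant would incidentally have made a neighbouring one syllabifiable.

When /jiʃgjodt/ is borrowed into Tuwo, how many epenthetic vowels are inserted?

The unsyllabifiable consonants are /ʃ/, /d/, /t/; each receives one epenthetic vowel.

3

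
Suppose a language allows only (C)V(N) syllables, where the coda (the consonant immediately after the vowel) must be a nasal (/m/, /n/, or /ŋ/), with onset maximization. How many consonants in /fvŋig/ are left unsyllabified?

Syllabifying with onset maximization leaves /f/, /v/, /g/ stranded (only a nasal (/m/, /n/, or /ŋ/) is licensed in coda position; onsets are limited to one consonant).

3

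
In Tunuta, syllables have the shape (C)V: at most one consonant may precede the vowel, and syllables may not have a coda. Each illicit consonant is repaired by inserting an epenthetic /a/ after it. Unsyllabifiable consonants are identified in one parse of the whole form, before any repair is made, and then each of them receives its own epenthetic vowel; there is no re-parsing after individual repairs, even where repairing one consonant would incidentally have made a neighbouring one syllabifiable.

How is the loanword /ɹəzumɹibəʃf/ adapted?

Syllabifying with onset maximization leaves /m/, /ʃ/, /f/ stranded (no codas are permitted; onsets are limited to one consonant).
Epenthesis after each stranded consonant: /m/ → /ma/, /ʃ/ → /ʃa/, /f/ → /fa/.

ɹəzumaɹibəʃafa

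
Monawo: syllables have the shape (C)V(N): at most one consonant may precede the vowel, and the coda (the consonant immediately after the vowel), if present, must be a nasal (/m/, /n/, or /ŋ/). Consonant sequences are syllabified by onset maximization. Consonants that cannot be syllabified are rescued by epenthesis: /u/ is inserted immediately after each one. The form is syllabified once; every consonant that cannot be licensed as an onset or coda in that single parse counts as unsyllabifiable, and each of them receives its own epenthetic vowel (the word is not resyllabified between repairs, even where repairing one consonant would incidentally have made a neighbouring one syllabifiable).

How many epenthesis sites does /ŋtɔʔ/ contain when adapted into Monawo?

2

The unsyllabifiable consonants are /ŋ/, /ʔ/; each receives one epenthetic vowel.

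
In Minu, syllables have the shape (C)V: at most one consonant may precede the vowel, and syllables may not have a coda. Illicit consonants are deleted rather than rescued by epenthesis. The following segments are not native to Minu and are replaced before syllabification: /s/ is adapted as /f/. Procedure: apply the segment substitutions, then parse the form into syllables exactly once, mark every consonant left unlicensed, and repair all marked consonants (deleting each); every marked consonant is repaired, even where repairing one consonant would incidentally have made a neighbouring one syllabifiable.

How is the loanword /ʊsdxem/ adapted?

Substitution: /s/ → /f/, giving /ʊfdxem/.
Syllabifying with onset maximization leaves /f/, /d/, /m/ stranded (no codas are permitted; onsets are limited to one consonant).
Deletion applies to /f/, /d/, /m/.

ʊxe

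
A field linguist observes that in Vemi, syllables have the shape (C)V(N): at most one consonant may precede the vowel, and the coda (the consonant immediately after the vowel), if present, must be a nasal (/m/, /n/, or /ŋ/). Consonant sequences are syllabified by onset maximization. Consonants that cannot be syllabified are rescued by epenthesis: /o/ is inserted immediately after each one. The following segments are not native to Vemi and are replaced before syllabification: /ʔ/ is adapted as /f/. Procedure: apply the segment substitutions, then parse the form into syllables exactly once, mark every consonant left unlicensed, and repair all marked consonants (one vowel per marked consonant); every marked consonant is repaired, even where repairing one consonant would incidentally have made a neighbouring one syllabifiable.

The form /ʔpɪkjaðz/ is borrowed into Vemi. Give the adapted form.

Substitution: /ʔ/ → /f/, giving /fpɪkjaðz/.
Under (C)V(N), the unsyllabifiable consonants are /f/, /k/, /ð/, /z/ (only a nasal (/m/, /n/, or /ŋ/) is licensed in coda position; onsets are limited to one consonant).
Each unlicensed consonant becomes the onset of a new syllable: /f/ → /fo/, /k/ → /ko/, /ð/ → /ðo/, /z/ → /zo/.

fopɪkojaðozo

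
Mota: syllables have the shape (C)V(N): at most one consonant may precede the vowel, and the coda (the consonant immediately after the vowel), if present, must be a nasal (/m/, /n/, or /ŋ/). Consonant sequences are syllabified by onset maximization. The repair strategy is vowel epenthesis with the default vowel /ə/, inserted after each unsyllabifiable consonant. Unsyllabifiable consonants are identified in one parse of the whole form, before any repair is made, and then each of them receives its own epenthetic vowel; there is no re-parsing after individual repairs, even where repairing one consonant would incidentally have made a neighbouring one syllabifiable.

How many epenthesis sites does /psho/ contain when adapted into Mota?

The unsyllabifiable consonants are /p/, /s/; each receives one epenthetic vowel.

2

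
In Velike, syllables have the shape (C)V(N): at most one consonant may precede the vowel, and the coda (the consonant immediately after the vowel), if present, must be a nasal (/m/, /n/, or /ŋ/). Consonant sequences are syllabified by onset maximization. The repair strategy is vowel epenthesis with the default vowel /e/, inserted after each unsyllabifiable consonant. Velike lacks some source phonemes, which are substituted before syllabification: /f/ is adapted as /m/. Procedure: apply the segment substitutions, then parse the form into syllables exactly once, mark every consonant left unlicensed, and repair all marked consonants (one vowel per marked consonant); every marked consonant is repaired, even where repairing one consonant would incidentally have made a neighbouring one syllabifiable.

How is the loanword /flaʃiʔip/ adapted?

Substitution: /f/ → /m/, giving /mlaʃiʔip/.
The consonants /m/, /p/ cannot be parsed into a legal (C)V(N) syllable (only a nasal (/m/, /n/, or /ŋ/) is licensed in coda position; onsets are limited to one consonant).
Inserting the epenthetic vowel yields /m/ → /me/, /p/ → /pe/.

melaʃiʔipe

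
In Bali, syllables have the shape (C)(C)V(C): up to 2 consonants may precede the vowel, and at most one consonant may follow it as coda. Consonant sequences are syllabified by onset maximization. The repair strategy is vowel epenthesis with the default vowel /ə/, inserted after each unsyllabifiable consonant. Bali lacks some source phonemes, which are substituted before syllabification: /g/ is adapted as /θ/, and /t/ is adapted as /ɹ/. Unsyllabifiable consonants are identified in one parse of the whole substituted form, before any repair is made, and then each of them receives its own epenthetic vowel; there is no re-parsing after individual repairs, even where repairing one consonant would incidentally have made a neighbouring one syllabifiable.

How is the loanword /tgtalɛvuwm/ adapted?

ɹəθɹalɛvuwmə

Substitution: /t/ → /ɹ/, /g/ → /θ/, giving /ɹθɹalɛvuwm/.
Syllabifying with onset maximization leaves /ɹ/, /m/ stranded (at most one coda consonant is licensed; onsets may contain at most 2 consonants).
Epenthesis after each stranded consonant: /ɹ/ → /ɹə/, /m/ → /mə/.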